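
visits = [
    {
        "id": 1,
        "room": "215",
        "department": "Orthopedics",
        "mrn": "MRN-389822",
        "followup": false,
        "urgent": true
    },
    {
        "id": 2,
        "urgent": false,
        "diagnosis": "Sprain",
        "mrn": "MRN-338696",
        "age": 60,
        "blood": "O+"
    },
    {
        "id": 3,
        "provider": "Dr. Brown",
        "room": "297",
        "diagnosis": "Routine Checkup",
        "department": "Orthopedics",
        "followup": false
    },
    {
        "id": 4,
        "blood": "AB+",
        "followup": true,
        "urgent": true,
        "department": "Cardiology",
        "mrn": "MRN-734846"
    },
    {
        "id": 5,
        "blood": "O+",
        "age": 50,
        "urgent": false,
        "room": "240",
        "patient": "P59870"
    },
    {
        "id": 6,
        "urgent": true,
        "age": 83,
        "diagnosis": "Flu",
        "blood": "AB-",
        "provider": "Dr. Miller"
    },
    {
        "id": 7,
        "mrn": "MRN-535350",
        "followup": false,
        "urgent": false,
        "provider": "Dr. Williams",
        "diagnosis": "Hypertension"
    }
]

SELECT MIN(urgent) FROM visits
False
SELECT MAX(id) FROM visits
7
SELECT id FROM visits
[1, 2, 3, 4, 5, 6, 7]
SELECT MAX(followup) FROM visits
True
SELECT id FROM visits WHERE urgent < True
[2, 5, 7]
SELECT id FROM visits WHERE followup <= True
[1, 3, 4, 7]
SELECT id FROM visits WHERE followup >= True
[4]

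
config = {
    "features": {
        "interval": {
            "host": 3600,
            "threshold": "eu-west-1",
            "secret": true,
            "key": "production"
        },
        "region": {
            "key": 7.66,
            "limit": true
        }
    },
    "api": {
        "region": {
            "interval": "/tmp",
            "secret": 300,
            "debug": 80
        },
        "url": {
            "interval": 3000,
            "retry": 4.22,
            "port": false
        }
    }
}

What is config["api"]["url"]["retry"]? 4.22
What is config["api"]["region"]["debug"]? 80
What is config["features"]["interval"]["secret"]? True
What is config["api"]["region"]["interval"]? "/tmp"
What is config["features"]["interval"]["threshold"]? "eu-west-1"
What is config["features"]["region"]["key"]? 7.66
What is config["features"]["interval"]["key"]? "production"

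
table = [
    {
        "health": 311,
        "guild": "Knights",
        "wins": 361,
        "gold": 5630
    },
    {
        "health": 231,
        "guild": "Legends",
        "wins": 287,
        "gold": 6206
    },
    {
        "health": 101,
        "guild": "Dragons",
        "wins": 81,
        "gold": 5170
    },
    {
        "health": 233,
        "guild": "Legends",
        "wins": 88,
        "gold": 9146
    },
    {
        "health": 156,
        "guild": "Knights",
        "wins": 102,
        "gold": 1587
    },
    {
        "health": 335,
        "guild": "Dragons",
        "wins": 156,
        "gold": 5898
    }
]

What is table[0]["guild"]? "Knights"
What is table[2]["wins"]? 81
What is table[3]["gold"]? 9146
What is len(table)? 6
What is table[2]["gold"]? 5170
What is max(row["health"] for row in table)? 335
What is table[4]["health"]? 156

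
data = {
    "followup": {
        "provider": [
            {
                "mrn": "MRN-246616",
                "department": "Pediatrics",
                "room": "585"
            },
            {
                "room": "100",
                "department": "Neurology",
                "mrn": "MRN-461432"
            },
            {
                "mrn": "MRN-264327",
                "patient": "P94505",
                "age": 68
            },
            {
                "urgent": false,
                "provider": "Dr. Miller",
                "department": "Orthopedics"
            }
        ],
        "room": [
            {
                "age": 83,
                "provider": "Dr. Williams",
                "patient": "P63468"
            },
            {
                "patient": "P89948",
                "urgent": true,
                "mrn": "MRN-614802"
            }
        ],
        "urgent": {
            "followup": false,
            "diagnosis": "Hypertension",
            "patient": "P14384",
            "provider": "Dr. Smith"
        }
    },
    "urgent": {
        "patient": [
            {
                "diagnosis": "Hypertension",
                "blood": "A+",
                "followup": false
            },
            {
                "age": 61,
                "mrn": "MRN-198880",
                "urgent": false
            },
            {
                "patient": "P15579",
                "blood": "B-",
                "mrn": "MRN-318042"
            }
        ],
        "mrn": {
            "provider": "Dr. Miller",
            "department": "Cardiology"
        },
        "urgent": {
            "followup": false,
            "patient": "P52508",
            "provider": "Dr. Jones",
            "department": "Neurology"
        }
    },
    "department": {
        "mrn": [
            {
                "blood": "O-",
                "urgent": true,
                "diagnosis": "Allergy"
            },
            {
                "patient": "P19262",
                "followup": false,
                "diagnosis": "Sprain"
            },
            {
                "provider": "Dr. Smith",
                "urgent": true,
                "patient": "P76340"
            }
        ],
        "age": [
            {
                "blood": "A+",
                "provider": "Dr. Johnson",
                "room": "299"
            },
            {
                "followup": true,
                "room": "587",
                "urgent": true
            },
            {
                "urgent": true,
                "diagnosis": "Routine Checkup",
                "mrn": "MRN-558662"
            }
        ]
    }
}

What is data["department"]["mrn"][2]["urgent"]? True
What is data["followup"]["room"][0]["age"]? 83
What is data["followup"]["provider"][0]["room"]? "585"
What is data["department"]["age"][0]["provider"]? "Dr. Johnson"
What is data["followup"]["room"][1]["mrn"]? "MRN-614802"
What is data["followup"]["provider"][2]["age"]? 68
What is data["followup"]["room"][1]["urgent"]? True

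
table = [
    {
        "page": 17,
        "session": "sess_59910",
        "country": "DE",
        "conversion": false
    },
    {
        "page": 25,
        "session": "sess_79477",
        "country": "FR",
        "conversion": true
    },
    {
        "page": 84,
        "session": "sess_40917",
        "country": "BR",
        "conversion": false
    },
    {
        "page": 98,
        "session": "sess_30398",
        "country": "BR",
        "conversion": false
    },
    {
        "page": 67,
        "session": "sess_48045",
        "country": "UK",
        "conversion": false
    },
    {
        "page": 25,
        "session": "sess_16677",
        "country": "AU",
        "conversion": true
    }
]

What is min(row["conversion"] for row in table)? False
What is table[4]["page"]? 67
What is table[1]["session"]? "sess_79477"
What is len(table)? 6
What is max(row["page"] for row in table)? 98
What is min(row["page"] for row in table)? 17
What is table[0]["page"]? 17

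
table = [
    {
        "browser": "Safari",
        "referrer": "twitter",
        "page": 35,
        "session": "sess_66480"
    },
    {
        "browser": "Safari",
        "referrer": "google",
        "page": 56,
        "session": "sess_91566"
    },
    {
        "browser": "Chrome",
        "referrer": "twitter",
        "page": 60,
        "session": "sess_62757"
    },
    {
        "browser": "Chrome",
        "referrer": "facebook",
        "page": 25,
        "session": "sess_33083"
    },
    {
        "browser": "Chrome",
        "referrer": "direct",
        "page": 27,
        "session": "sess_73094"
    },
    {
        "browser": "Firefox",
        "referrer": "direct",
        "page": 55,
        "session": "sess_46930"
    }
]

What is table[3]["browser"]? "Chrome"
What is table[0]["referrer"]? "twitter"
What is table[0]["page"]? 35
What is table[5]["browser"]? "Firefox"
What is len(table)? 6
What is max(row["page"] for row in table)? 60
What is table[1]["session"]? "sess_91566"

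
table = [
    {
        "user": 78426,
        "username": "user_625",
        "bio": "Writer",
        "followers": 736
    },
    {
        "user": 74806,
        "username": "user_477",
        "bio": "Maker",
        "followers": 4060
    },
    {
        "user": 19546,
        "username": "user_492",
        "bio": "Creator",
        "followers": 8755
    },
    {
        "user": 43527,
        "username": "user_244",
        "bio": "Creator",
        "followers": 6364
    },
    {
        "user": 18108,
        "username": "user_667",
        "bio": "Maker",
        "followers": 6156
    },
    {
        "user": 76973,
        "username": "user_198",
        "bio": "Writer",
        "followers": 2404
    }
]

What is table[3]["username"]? "user_244"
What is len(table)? 6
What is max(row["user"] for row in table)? 78426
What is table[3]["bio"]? "Creator"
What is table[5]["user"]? 76973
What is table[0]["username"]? "user_625"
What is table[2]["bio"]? "Creator"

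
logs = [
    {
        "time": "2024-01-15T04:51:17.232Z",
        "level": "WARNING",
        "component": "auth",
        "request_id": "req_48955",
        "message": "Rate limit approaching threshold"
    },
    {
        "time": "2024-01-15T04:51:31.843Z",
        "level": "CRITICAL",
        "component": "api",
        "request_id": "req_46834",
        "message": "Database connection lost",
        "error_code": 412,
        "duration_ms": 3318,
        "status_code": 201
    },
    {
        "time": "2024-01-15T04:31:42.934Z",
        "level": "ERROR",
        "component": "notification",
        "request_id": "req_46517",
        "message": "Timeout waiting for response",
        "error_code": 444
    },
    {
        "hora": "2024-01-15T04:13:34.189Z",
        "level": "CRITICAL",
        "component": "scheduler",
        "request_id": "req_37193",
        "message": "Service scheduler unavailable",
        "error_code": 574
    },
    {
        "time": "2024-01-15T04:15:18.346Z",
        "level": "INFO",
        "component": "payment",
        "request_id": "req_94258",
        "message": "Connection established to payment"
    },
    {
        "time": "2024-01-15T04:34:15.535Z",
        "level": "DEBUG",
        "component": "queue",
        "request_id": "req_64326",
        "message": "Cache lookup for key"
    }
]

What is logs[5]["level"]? "DEBUG"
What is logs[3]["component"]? "scheduler"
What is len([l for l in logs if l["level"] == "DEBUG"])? 1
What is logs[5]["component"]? "queue"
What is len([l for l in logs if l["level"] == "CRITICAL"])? 2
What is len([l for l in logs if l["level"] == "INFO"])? 1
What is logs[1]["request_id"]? "req_46834"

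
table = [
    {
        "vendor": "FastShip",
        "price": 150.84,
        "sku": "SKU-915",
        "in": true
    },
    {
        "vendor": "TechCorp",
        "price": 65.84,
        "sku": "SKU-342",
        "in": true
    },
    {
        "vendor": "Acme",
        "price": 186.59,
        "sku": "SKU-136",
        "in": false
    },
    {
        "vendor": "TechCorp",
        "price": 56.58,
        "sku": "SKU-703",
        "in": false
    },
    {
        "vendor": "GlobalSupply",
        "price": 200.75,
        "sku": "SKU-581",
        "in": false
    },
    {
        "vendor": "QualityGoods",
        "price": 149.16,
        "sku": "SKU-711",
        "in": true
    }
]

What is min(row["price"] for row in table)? 56.58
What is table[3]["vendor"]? "TechCorp"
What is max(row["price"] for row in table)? 200.75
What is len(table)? 6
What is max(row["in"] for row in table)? True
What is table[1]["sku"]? "SKU-342"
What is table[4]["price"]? 200.75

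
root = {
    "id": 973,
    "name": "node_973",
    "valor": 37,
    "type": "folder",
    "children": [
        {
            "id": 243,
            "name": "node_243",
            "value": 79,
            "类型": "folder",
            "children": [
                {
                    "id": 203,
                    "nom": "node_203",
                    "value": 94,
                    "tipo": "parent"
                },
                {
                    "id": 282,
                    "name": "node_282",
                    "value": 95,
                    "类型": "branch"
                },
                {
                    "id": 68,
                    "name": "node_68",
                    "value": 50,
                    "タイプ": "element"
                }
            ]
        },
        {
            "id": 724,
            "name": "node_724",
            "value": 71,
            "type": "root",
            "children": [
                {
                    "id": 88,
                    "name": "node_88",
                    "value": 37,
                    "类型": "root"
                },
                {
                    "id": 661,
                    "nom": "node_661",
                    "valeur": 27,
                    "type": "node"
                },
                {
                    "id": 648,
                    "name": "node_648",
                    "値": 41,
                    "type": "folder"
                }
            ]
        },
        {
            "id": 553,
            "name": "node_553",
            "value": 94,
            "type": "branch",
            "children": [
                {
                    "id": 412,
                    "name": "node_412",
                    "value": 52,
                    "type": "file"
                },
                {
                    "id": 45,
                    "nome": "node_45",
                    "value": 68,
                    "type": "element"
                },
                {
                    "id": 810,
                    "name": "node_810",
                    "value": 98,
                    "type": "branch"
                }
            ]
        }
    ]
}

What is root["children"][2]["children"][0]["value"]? 52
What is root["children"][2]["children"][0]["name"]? "node_412"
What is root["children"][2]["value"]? 94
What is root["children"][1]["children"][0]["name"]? "node_88"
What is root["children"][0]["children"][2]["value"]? 50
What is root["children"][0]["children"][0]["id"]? 203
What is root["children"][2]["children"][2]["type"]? "branch"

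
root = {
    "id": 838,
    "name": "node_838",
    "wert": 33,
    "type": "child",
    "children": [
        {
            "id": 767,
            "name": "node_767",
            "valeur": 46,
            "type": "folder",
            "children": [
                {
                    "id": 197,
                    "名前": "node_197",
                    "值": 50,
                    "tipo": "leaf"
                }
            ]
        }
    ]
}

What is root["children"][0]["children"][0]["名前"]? "node_197"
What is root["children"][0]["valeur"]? 46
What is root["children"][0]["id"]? 767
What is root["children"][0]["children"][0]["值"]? 50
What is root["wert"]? 33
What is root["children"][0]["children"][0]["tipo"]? "leaf"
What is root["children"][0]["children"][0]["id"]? 197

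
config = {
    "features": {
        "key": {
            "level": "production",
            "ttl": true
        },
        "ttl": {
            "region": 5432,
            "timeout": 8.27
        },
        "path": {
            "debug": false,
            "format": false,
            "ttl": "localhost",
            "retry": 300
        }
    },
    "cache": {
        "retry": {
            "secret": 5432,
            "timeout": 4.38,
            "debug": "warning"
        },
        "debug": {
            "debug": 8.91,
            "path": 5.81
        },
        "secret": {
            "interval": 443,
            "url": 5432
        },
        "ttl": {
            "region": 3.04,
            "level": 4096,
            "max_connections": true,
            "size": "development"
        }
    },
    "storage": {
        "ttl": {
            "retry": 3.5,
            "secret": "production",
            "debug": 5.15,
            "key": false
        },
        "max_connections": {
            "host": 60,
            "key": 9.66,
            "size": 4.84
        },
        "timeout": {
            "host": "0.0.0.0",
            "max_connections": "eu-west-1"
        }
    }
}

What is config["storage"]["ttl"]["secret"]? "production"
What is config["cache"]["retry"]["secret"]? 5432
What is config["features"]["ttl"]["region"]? 5432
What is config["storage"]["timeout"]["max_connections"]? "eu-west-1"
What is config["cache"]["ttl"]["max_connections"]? True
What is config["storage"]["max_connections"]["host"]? 60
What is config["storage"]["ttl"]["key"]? False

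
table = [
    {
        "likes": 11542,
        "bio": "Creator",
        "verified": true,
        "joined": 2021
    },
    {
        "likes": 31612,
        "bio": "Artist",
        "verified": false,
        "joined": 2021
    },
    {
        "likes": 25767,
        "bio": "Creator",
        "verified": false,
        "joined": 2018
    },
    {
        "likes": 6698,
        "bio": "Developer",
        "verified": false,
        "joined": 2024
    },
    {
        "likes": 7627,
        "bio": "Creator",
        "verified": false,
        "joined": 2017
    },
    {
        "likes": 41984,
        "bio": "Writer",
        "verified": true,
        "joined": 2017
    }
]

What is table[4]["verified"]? False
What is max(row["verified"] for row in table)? True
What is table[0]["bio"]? "Creator"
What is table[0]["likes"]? 11542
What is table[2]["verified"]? False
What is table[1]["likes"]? 31612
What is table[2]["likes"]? 25767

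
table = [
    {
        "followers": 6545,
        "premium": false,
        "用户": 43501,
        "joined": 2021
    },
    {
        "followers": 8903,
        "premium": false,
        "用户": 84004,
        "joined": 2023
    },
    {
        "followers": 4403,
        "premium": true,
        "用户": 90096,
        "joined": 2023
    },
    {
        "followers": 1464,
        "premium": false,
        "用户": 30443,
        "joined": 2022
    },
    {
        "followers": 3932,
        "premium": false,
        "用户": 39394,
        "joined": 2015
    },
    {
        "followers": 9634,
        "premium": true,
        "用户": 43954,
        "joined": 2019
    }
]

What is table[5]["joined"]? 2019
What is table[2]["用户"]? 90096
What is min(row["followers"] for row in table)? 1464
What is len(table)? 6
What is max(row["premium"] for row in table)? True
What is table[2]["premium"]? True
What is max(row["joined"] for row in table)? 2023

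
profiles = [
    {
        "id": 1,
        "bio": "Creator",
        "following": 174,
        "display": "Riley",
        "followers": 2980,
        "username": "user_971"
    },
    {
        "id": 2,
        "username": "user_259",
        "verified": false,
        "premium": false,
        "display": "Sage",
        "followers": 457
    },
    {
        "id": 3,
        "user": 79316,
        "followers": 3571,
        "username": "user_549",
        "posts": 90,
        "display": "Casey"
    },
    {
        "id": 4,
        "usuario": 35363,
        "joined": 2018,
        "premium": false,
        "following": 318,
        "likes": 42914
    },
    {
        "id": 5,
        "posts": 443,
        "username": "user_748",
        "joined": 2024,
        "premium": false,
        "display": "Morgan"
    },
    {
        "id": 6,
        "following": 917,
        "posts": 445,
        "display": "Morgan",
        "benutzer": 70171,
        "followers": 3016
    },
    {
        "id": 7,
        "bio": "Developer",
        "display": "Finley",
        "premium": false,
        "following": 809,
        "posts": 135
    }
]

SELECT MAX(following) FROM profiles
917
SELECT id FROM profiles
[1, 2, 3, 4, 5, 6, 7]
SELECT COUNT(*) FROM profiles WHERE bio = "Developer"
1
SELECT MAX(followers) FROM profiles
3571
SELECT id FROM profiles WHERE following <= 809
[1, 4, 7]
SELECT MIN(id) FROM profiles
1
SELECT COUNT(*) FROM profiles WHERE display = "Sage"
1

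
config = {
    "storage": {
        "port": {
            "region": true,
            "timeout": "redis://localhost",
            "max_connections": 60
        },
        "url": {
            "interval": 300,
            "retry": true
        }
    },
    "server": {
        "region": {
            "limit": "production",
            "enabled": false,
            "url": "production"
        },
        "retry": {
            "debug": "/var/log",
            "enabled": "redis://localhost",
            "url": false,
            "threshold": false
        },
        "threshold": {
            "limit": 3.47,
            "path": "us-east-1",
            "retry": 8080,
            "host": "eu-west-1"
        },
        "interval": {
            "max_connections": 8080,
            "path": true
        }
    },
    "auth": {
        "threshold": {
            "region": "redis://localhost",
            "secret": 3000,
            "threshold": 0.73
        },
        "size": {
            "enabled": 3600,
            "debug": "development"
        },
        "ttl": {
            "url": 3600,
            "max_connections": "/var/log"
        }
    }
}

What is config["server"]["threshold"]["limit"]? 3.47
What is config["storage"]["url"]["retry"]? True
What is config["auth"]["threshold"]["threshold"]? 0.73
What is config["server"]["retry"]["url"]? False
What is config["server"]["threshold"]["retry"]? 8080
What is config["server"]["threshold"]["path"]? "us-east-1"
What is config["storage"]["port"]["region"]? True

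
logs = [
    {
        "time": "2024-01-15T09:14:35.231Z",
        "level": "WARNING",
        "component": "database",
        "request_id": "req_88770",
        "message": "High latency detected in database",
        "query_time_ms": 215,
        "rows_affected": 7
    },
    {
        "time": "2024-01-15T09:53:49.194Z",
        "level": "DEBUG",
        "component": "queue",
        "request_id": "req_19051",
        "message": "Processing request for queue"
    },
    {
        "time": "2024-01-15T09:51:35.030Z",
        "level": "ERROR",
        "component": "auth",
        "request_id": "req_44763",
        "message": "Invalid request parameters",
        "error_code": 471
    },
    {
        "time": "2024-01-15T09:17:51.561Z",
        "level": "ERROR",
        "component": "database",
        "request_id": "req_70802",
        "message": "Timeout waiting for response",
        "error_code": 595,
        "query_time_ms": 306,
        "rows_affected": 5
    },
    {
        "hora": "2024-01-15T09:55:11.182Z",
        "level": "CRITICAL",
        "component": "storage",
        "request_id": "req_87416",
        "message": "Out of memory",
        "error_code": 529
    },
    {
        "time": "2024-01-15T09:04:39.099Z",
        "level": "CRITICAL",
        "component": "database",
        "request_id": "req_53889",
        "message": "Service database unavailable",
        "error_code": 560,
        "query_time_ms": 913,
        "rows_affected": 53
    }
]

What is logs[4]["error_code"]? 529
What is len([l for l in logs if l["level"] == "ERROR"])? 2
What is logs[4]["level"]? "CRITICAL"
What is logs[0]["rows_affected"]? 7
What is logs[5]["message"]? "Service database unavailable"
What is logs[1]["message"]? "Processing request for queue"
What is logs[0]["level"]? "WARNING"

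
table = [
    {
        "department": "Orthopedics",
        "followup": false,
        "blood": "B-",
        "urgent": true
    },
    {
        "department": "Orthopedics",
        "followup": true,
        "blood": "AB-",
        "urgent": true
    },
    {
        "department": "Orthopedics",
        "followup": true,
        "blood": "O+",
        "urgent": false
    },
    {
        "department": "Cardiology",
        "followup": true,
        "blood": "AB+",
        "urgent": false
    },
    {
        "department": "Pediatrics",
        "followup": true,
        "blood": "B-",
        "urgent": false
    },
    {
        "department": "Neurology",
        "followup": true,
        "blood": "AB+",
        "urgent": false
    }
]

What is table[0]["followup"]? False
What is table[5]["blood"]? "AB+"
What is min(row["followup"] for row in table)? False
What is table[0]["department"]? "Orthopedics"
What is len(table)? 6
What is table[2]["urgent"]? False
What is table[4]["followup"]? True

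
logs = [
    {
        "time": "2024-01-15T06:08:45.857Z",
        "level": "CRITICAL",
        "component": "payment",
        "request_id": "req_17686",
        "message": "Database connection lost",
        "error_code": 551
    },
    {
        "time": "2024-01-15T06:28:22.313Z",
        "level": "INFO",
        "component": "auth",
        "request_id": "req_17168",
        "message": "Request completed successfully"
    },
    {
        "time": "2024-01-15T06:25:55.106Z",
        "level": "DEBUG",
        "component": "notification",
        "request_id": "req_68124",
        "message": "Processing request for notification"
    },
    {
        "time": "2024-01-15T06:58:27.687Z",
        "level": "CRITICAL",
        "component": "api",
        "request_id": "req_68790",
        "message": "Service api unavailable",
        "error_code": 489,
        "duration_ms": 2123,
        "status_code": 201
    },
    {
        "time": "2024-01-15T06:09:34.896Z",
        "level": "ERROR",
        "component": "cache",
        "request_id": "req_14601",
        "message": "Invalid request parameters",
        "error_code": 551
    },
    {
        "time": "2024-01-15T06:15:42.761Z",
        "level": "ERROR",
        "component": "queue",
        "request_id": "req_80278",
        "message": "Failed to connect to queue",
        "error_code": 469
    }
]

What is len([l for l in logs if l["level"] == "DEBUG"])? 1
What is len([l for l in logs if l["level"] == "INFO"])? 1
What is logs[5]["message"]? "Failed to connect to queue"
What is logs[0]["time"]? "2024-01-15T06:08:45.857Z"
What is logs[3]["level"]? "CRITICAL"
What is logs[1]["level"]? "INFO"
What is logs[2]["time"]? "2024-01-15T06:25:55.106Z"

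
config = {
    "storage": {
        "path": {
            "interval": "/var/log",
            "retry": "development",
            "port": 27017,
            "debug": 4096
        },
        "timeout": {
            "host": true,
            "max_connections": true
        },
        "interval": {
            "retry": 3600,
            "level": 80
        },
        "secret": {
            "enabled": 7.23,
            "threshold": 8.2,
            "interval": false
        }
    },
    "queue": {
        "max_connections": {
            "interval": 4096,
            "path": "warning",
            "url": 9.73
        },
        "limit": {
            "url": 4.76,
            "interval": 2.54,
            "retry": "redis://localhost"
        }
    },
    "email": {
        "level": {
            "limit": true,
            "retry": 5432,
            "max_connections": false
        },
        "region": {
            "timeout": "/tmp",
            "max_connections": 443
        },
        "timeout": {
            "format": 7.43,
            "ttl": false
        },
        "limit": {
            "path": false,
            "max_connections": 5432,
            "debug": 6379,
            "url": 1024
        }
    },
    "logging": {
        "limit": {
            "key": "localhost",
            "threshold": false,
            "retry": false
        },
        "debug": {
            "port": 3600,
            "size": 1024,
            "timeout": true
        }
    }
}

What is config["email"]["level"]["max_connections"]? False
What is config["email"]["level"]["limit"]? True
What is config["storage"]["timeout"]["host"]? True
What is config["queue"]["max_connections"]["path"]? "warning"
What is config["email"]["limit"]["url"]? 1024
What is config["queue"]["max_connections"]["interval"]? 4096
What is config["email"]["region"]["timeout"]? "/tmp"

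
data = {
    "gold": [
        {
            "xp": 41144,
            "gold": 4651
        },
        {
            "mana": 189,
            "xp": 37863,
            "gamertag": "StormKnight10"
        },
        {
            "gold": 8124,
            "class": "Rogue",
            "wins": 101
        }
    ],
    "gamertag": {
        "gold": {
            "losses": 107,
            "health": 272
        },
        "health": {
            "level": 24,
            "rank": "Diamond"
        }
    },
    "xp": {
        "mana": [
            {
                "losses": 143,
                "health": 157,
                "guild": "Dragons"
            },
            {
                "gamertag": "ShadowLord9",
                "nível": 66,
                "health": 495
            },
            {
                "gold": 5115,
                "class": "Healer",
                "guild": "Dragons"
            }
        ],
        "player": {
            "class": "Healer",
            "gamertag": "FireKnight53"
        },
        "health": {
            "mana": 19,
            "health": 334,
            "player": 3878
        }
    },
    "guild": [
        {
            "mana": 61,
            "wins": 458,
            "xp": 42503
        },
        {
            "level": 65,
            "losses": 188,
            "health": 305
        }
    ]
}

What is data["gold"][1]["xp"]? 37863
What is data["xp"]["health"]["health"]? 334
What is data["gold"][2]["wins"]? 101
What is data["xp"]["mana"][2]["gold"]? 5115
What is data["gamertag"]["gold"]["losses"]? 107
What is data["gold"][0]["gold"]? 4651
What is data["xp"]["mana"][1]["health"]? 495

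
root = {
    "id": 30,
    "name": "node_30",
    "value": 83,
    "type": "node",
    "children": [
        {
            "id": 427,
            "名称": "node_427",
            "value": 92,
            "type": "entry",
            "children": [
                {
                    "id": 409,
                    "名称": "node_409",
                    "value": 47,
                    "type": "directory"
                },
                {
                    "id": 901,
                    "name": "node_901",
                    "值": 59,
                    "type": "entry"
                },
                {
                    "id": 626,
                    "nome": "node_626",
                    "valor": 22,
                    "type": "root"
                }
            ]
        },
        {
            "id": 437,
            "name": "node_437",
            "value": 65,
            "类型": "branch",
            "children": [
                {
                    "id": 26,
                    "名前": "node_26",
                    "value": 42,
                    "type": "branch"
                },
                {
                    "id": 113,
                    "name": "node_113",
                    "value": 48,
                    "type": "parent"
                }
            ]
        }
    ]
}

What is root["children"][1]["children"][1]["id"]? 113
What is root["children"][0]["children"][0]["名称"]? "node_409"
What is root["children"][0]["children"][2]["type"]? "root"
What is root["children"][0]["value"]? 92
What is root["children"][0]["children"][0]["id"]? 409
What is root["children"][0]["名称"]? "node_427"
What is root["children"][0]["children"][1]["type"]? "entry"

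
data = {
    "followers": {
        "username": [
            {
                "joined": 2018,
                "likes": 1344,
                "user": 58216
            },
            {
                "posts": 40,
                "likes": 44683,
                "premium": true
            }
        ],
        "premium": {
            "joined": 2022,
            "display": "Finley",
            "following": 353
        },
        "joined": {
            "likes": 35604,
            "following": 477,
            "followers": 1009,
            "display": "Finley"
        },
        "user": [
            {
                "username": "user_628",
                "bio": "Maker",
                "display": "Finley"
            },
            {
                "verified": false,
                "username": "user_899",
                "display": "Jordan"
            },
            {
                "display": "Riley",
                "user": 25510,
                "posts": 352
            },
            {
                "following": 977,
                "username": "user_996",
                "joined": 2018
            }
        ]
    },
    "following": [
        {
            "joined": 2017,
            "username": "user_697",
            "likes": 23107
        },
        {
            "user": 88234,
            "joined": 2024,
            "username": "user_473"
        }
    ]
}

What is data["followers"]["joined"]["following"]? 477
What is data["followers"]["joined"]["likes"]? 35604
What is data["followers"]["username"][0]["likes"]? 1344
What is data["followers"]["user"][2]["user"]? 25510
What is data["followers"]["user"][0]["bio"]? "Maker"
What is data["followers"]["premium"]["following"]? 353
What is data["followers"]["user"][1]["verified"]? False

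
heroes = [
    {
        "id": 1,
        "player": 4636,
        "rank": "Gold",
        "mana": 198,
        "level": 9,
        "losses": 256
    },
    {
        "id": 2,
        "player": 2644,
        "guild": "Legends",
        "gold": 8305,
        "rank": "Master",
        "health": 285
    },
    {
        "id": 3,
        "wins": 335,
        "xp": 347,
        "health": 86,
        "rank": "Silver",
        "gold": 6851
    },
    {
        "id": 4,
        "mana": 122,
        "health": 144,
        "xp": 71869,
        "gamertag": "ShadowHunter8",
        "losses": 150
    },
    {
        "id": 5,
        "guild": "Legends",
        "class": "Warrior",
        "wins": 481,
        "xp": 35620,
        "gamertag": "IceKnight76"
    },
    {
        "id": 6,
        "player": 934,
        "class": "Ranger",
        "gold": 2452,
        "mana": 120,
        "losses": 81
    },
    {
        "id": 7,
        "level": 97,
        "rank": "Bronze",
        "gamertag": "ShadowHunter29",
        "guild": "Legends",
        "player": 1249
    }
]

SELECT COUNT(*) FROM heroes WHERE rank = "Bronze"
1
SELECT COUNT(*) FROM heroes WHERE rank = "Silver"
1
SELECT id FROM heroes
[1, 2, 3, 4, 5, 6, 7]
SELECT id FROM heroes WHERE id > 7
[]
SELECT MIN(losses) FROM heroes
81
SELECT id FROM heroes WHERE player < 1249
[6]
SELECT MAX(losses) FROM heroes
256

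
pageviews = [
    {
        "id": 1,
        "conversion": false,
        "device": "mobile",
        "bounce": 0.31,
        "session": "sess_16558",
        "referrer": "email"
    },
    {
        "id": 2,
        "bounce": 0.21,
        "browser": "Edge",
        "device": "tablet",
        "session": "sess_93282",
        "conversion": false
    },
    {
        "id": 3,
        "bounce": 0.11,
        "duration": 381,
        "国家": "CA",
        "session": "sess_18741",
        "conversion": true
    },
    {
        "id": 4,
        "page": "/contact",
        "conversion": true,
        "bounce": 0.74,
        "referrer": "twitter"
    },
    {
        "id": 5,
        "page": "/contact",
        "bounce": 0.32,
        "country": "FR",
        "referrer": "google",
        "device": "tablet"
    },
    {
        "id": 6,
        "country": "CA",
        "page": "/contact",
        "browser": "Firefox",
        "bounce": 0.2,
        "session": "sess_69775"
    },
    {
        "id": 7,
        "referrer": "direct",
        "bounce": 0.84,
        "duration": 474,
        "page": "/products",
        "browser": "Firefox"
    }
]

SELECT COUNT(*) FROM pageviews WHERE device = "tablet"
2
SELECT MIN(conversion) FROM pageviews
False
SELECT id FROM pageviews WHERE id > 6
[7]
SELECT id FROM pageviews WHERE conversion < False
[]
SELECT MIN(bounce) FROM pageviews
0.11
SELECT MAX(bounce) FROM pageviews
0.84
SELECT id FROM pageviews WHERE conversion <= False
[1, 2]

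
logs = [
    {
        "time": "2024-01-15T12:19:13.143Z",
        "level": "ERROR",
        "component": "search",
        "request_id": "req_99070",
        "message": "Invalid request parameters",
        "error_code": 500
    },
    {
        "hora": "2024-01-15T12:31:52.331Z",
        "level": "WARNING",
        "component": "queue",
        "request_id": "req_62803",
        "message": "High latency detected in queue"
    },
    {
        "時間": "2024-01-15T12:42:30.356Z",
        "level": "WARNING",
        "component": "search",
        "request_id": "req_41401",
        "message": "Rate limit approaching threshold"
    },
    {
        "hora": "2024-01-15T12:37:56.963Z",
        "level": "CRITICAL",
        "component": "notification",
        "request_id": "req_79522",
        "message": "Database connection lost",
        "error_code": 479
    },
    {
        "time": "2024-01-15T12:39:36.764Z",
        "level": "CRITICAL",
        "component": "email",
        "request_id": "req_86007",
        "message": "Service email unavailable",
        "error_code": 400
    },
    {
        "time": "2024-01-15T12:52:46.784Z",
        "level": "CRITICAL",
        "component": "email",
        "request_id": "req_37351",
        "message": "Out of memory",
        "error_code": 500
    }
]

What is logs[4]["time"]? "2024-01-15T12:39:36.764Z"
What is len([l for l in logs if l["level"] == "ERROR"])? 1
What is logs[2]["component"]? "search"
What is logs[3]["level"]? "CRITICAL"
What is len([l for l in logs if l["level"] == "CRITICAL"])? 3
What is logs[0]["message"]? "Invalid request parameters"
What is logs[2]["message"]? "Rate limit approaching threshold"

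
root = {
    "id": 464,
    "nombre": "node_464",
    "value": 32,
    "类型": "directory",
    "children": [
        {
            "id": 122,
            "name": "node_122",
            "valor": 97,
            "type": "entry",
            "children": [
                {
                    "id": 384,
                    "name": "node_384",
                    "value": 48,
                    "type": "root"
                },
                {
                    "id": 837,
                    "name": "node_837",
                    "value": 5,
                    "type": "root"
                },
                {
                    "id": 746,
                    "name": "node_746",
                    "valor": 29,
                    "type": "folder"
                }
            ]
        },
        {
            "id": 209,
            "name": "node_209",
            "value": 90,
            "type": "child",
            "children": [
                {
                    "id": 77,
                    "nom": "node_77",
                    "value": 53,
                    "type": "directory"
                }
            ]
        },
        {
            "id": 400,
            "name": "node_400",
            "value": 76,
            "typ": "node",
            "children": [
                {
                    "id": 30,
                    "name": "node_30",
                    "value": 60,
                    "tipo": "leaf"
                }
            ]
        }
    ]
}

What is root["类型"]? "directory"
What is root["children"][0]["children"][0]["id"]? 384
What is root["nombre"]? "node_464"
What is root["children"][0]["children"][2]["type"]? "folder"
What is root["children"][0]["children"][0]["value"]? 48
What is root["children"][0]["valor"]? 97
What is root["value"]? 32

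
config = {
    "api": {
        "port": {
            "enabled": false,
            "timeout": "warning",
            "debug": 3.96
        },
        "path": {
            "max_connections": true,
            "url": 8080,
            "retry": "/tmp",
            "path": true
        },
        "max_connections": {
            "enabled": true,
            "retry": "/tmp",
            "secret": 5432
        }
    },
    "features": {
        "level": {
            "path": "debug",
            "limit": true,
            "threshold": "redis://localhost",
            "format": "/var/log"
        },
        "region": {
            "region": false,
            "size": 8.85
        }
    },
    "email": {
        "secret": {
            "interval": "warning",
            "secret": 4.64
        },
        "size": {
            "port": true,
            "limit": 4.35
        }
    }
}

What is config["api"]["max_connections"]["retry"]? "/tmp"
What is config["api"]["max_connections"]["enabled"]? True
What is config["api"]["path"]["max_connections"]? True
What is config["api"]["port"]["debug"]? 3.96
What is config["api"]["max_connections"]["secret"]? 5432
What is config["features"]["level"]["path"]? "debug"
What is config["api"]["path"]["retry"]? "/tmp"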